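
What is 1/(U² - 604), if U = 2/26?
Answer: -169/102075 ≈ -0.0016556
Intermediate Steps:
U = 1/13 (U = 2*(1/26) = 1/13 ≈ 0.076923)
1/(U² - 604) = 1/((1/13)² - 604) = 1/(1/169 - 604) = 1/(-102075/169) = -169/102075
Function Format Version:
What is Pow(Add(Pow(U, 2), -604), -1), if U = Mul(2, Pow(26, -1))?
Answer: Rational(-169, 102075) ≈ -0.0016556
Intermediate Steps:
U = Rational(1, 13) (U = Mul(2, Rational(1, 26)) = Rational(1, 13) ≈ 0.076923)
Pow(Add(Pow(U, 2), -604), -1) = Pow(Add(Pow(Rational(1, 13), 2), -604), -1) = Pow(Add(Rational(1, 169), -604), -1) = Pow(Rational(-102075, 169), -1) = Rational(-169, 102075)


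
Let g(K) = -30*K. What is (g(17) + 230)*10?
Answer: -2800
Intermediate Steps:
g(K) = -30*K
(g(17) + 230)*10 = (-30*17 + 230)*10 = (-510 + 230)*10 = -280*10 = -2800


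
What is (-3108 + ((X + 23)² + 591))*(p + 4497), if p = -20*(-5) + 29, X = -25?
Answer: -11625138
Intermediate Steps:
p = 129 (p = 100 + 29 = 129)
(-3108 + ((X + 23)² + 591))*(p + 4497) = (-3108 + ((-25 + 23)² + 591))*(129 + 4497) = (-3108 + ((-2)² + 591))*4626 = (-3108 + (4 + 591))*4626 = (-3108 + 595)*4626 = -2513*4626 = -11625138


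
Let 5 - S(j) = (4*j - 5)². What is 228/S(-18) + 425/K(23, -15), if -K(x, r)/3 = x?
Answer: -633358/102189 ≈ -6.1979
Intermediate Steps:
K(x, r) = -3*x
S(j) = 5 - (-5 + 4*j)² (S(j) = 5 - (4*j - 5)² = 5 - (-5 + 4*j)²)
228/S(-18) + 425/K(23, -15) = 228/(5 - (-5 + 4*(-18))²) + 425/((-3*23)) = 228/(5 - (-5 - 72)²) + 425/(-69) = 228/(5 - 1*(-77)²) + 425*(-1/69) = 228/(5 - 1*5929) - 425/69 = 228/(5 - 5929) - 425/69 = 228/(-5924) - 425/69 = 228*(-1/5924) - 425/69 = -57/1481 - 425/69 = -633358/102189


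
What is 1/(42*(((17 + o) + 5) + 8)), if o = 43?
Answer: 1/3066 ≈ 0.00032616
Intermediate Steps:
1/(42*(((17 + o) + 5) + 8)) = 1/(42*(((17 + 43) + 5) + 8)) = 1/(42*((60 + 5) + 8)) = 1/(42*(65 + 8)) = 1/(42*73) = 1/3066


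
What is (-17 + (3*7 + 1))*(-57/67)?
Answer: -285/67 ≈ -4.2537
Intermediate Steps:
(-17 + (3*7 + 1))*(-57/67) = (-17 + (21 + 1))*(-57*1/67) = (-17 + 22)*(-57/67) = 5*(-57/67) = -285/67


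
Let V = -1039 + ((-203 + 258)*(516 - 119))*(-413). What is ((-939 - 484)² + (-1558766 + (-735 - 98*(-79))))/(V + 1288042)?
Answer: -236585/3865426 ≈ -0.061205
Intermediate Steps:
V = -9018894 (V = -1039 + (55*397)*(-413) = -1039 + 21835*(-413) = -1039 - 9017855 = -9018894)
((-939 - 484)² + (-1558766 + (-735 - 98*(-79))))/(V + 1288042) = ((-939 - 484)² + (-1558766 + (-735 - 98*(-79))))/(-9018894 + 1288042) = ((-1423)² + (-1558766 + (-735 + 7742)))/(-7730852) = (2024929 + (-1558766 + 7007))*(-1/7730852) = (2024929 - 1551759)*(-1/7730852) = 473170*(-1/7730852) = -236585/3865426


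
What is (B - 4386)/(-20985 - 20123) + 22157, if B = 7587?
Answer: 910826755/41108 ≈ 22157.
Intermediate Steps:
(B - 4386)/(-20985 - 20123) + 22157 = (7587 - 4386)/(-20985 - 20123) + 22157 = 3201/(-41108) + 22157 = 3201*(-1/41108) + 22157 = -3201/41108 + 22157 = 910826755/41108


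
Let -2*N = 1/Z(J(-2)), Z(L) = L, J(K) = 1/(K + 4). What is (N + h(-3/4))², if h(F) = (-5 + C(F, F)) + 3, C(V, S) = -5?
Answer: 64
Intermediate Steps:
J(K) = 1/(4 + K)
h(F) = -7 (h(F) = (-5 - 5) + 3 = -10 + 3 = -7)
N = -1 (N = -1/(2*(1/(4 - 2))) = -1/(2*(1/2)) = -1/(2*½) = -½*2 = -1)
(N + h(-3/4))² = (-1 - 7)² = (-8)² = 64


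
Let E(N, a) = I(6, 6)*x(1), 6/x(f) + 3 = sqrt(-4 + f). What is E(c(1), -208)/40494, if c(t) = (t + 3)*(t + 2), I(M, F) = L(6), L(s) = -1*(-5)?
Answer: -5/26996 - 5*I*sqrt(3)/80988 ≈ -0.00018521 - 0.00010693*I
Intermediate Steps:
x(f) = 6/(-3 + sqrt(-4 + f))
L(s) = 5
I(M, F) = 5
c(t) = (2 + t)*(3 + t) (c(t) = (3 + t)*(2 + t) = (2 + t)*(3 + t))
E(N, a) = 30/(-3 + I*sqrt(3)) (E(N, a) = 5*(6/(-3 + sqrt(-4 + 1))) = 5*(6/(-3 + sqrt(-3))) = 5*(6/(-3 + I*sqrt(3))) = 30/(-3 + I*sqrt(3)))
E(c(1), -208)/40494 = (-15/2 - 5*I*sqrt(3)/2)/40494 = (-15/2 - 5*I*sqrt(3)/2)*(1/40494) = -5/26996 - 5*I*sqrt(3)/80988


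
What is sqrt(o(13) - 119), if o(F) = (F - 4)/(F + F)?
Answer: I*sqrt(80210)/26 ≈ 10.893*I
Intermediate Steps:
o(F) = (-4 + F)/(2*F) (o(F) = (-4 + F)/((2*F)) = (-4 + F)*(1/(2*F)) = (-4 + F)/(2*F))
sqrt(o(13) - 119) = sqrt((1/2)*(-4 + 13)/13 - 119) = sqrt((1/2)*(1/13)*9 - 119) = sqrt(9/26 - 119) = sqrt(-3085/26) = I*sqrt(80210)/26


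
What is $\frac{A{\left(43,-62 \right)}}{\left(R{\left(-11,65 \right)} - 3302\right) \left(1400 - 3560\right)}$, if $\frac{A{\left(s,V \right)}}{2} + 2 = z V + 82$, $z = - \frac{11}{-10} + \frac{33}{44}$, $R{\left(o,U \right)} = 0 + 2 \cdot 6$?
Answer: $- \frac{347}{35532000} \approx -9.7658 \cdot 10^{-6}$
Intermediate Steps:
$R{\left(o,U \right)} = 12$ ($R{\left(o,U \right)} = 0 + 12 = 12$)
$z = \frac{37}{20}$ ($z = \left(-11\right) \left(- \frac{1}{10}\right) + 33 \cdot \frac{1}{44} = \frac{11}{10} + \frac{3}{4} = \frac{37}{20} \approx 1.85$)
$A{\left(s,V \right)} = 160 + \frac{37 V}{10}$ ($A{\left(s,V \right)} = -4 + 2 \left(\frac{37 V}{20} + 82\right) = -4 + 2 \left(82 + \frac{37 V}{20}\right) = -4 + \left(164 + \frac{37 V}{10}\right) = 160 + \frac{37 V}{10}$)
$\frac{A{\left(43,-62 \right)}}{\left(R{\left(-11,65 \right)} - 3302\right) \left(1400 - 3560\right)} = \frac{160 + \frac{37}{10} \left(-62\right)}{\left(12 - 3302\right) \left(1400 - 3560\right)} = \frac{160 - \frac{1147}{5}}{\left(-3290\right) \left(-2160\right)} = - \frac{347}{5 \cdot 7106400} = \left(- \frac{347}{5}\right) \frac{1}{7106400} = - \frac{347}{35532000}$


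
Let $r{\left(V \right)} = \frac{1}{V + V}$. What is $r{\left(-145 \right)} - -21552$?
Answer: $\frac{6250079}{290} \approx 21552.0$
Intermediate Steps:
$r{\left(V \right)} = \frac{1}{2 V}$
$r{\left(-145 \right)} - -21552 = \frac{1}{2 \left(-145\right)} - -21552 = \frac{1}{2} \left(- \frac{1}{145}\right) + 21552 = - \frac{1}{290} + 21552 = \frac{6250079}{290}$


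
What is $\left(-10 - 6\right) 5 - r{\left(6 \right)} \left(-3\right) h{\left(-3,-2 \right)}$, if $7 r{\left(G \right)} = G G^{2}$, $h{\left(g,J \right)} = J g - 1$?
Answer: $\frac{2680}{7} \approx 382.86$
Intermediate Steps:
$h{\left(g,J \right)} = -1 + J g$
$r{\left(G \right)} = \frac{G^{3}}{7}$ ($r{\left(G \right)} = \frac{G G^{2}}{7} = \frac{G^{3}}{7}$)
$\left(-10 - 6\right) 5 - r{\left(6 \right)} \left(-3\right) h{\left(-3,-2 \right)} = \left(-10 - 6\right) 5 - \frac{6^{3}}{7} \left(-3\right) \left(-1 - -6\right) = \left(-16\right) 5 - \frac{1}{7} \cdot 216 \left(-3\right) \left(-1 + 6\right) = -80 - \frac{216}{7} \left(-3\right) 5 = -80 - \left(- \frac{648}{7}\right) 5 = -80 - - \frac{3240}{7} = -80 + \frac{3240}{7} = \frac{2680}{7}$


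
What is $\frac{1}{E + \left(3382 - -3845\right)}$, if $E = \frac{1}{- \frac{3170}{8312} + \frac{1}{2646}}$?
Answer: $\frac{2094877}{15134177691} \approx 0.00013842$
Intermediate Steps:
$E = - \frac{5498388}{2094877}$ ($E = \frac{1}{\left(-3170\right) \frac{1}{8312} + \frac{1}{2646}} = \frac{1}{- \frac{1585}{4156} + \frac{1}{2646}} = \frac{1}{- \frac{2094877}{5498388}} = - \frac{5498388}{2094877} \approx -2.6247$)
$\frac{1}{E + \left(3382 - -3845\right)} = \frac{1}{- \frac{5498388}{2094877} + \left(3382 - -3845\right)} = \frac{1}{- \frac{5498388}{2094877} + \left(3382 + 3845\right)} = \frac{1}{- \frac{5498388}{2094877} + 7227} = \frac{1}{\frac{15134177691}{2094877}} = \frac{2094877}{15134177691}$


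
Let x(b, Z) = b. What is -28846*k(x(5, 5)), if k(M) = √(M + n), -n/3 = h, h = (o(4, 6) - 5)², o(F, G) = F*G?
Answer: -201922*I*√22 ≈ -9.471e+5*I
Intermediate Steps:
h = 361 (h = (4*6 - 5)² = (24 - 5)² = 19² = 361)
n = -1083 (n = -3*361 = -1083)
k(M) = √(-1083 + M) (k(M) = √(M - 1083) = √(-1083 + M))
-28846*k(x(5, 5)) = -28846*√(-1083 + 5) = -201922*I*√22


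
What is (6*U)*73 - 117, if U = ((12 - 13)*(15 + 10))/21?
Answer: -4469/7 ≈ -638.43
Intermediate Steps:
U = -25/21 (U = -1*25*(1/21) = -25*1/21 = -25/21 ≈ -1.1905)
(6*U)*73 - 117 = (6*(-25/21))*73 - 117 = -50/7*73 - 117 = -3650/7 - 117 = -4469/7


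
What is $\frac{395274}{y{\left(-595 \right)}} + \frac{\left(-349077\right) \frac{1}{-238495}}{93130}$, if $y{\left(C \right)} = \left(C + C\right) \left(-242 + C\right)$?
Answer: $\frac{292659801973207}{737428717459350} \approx 0.39687$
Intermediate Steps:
$y{\left(C \right)} = 2 C \left(-242 + C\right)$
$\frac{395274}{y{\left(-595 \right)}} + \frac{\left(-349077\right) \frac{1}{-238495}}{93130} = \frac{395274}{2 \left(-595\right) \left(-242 - 595\right)} + \frac{\left(-349077\right) \frac{1}{-238495}}{93130} = \frac{395274}{2 \left(-595\right) \left(-837\right)} + \left(-349077\right) \left(- \frac{1}{238495}\right) \frac{1}{93130} = \frac{395274}{996030} + \frac{349077}{238495} \cdot \frac{1}{93130} = 395274 \cdot \frac{1}{996030} + \frac{349077}{22211039350} = \frac{65879}{166005} + \frac{349077}{22211039350} = \frac{292659801973207}{737428717459350}$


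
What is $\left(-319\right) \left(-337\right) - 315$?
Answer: $107188$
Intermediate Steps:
$\left(-319\right) \left(-337\right) - 315 = 107503 - 315 = 107188$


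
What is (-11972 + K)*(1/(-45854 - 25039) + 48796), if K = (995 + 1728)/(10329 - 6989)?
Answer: -46105201251375013/78927540 ≈ -5.8415e+8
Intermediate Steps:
K = 2723/3340 ≈ 0.81527
(-11972 + K)*(1/(-45854 - 25039) + 48796) = (-11972 + 2723/3340)*(1/(-45854 - 25039) + 48796) = -39983757*(1/(-70893) + 48796)/3340 = -39983757*(-1/70893 + 48796)/3340 = -39983757/3340*3459294827/70893 = -46105201251375013/78927540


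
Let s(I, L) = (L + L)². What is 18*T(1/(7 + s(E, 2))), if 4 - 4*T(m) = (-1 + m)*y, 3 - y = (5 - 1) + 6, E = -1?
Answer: -279/23 ≈ -12.130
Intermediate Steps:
y = -7 (y = 3 - ((5 - 1) + 6) = 3 - (4 + 6) = 3 - 1*10 = 3 - 10 = -7)
s(I, L) = 4*L² (s(I, L) = (2*L)² = 4*L²)
T(m) = -¾ + 7*m/4 (T(m) = 1 - (-1 + m)*(-7)/4 = 1 - (7 - 7*m)/4 = 1 + (-7/4 + 7*m/4) = -¾ + 7*m/4)
18*T(1/(7 + s(E, 2))) = 18*(-¾ + 7/(4*(7 + 4*2²))) = 18*(-¾ + 7/(4*(7 + 4*4))) = 18*(-¾ + 7/(4*(7 + 16))) = 18*(-¾ + (7/4)/23) = 18*(-¾ + (7/4)*(1/23)) = 18*(-¾ + 7/92) = 18*(-31/46) = -279/23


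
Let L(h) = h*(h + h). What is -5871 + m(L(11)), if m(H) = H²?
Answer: 52693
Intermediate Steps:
L(h) = 2*h² (L(h) = h*(2*h) = 2*h²)
-5871 + m(L(11)) = -5871 + (2*11²)² = -5871 + (2*121)² = -5871 + 242² = -5871 + 58564 = 52693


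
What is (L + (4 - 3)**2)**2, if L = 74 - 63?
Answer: 144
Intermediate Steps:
L = 11
(L + (4 - 3)**2)**2 = (11 + (4 - 3)**2)**2 = (11 + 1**2)**2 = (11 + 1)**2 = 12**2 = 144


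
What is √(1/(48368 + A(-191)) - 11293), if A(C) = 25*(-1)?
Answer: 3*I*√2932472940646/48343 ≈ 106.27*I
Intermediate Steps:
A(C) = -25
√(1/(48368 + A(-191)) - 11293) = √(1/(48368 - 25) - 11293) = √(1/48343 - 11293) = √(-545937498/48343) = 3*I*√2932472940646/48343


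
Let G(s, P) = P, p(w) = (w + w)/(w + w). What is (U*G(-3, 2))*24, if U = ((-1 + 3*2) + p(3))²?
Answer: 1728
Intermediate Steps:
p(w) = 1 (p(w) = (2*w)/((2*w)) = (2*w)*(1/(2*w)) = 1)
U = 36 (U = ((-1 + 3*2) + 1)² = ((-1 + 6) + 1)² = (5 + 1)² = 6² = 36)
(U*G(-3, 2))*24 = (36*2)*24 = 72*24 = 1728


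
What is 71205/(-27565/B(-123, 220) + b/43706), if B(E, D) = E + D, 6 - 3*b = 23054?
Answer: -452808473715/1808251663 ≈ -250.41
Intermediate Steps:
b = -23048/3 (b = 2 - ⅓*23054 = 2 - 23054/3 = -23048/3 ≈ -7682.7)
B(E, D) = D + E
71205/(-27565/B(-123, 220) + b/43706) = 71205/(-27565/(220 - 123) - 23048/3/43706) = 71205/(-27565/97 - 23048/3*1/43706) = 71205/(-27565*1/97 - 11524/65559) = 71205/(-27565/97 - 11524/65559) = 71205/(-1808251663/6359223) = 71205*(-6359223/1808251663) = -452808473715/1808251663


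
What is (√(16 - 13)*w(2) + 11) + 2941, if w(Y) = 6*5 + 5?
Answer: 2952 + 35*√3 ≈ 3012.6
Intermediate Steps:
w(Y) = 35 (w(Y) = 30 + 5 = 35)
(√(16 - 13)*w(2) + 11) + 2941 = (√(16 - 13)*35 + 11) + 2941 = (√3*35 + 11) + 2941 = (35*√3 + 11) + 2941 = (11 + 35*√3) + 2941 = 2952 + 35*√3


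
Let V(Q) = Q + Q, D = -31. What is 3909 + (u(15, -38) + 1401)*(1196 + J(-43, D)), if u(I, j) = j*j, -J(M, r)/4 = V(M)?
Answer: 4385209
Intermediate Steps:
V(Q) = 2*Q
J(M, r) = -8*M
u(I, j) = j²
3909 + (u(15, -38) + 1401)*(1196 + J(-43, D)) = 3909 + ((-38)² + 1401)*(1196 - 8*(-43)) = 3909 + (1444 + 1401)*(1196 + 344) = 3909 + 2845*1540 = 3909 + 4381300 = 4385209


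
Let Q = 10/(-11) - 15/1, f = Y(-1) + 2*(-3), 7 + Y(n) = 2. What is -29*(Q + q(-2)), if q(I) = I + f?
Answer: 9222/11 ≈ 838.36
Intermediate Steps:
Y(n) = -5 (Y(n) = -7 + 2 = -5)
f = -11 (f = -5 + 2*(-3) = -5 - 6 = -11)
Q = -175/11 (Q = 10*(-1/11) - 15*1 = -10/11 - 15 = -175/11 ≈ -15.909)
q(I) = -11 + I (q(I) = I - 11 = -11 + I)
-29*(Q + q(-2)) = -29*(-175/11 + (-11 - 2)) = -29*(-175/11 - 13) = -29*(-318/11) = 9222/11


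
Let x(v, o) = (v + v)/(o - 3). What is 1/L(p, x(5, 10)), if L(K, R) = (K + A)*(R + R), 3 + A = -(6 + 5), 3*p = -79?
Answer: -21/2420 ≈ -0.0086777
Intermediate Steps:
p = -79/3 (p = (⅓)*(-79) = -79/3 ≈ -26.333)
x(v, o) = 2*v/(-3 + o) (x(v, o) = (2*v)/(-3 + o) = 2*v/(-3 + o))
A = -14 (A = -3 - (6 + 5) = -3 - 1*11 = -3 - 11 = -14)
L(K, R) = 2*R*(-14 + K) (L(K, R) = (K - 14)*(R + R) = (-14 + K)*(2*R) = 2*R*(-14 + K))
1/L(p, x(5, 10)) = 1/(2*(2*5/(-3 + 10))*(-14 - 79/3)) = 1/(2*(2*5/7)*(-121/3)) = 1/(2*(2*5*(⅐))*(-121/3)) = 1/(2*(10/7)*(-121/3)) = 1/(-2420/21) = -21/2420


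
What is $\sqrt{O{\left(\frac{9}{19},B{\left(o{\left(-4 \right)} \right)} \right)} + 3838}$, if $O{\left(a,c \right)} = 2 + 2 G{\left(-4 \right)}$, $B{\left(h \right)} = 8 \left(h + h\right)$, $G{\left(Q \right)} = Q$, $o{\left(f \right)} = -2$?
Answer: $2 \sqrt{958} \approx 61.903$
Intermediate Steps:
$B{\left(h \right)} = 16 h$ ($B{\left(h \right)} = 8 \cdot 2 h = 16 h$)
$O{\left(a,c \right)} = -6$ ($O{\left(a,c \right)} = 2 + 2 \left(-4\right) = 2 - 8 = -6$)
$\sqrt{O{\left(\frac{9}{19},B{\left(o{\left(-4 \right)} \right)} \right)} + 3838} = \sqrt{-6 + 3838} = \sqrt{3832} = 2 \sqrt{958}$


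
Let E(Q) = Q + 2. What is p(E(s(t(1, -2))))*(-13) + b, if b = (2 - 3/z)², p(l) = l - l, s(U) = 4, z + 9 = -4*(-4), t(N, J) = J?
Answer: 121/49 ≈ 2.4694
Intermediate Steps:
z = 7 (z = -9 - 4*(-4) = -9 + 16 = 7)
E(Q) = 2 + Q
p(l) = 0
b = 121/49 (b = (2 - 3/7)² = (11/7)² = 121/49 ≈ 2.4694)
p(E(s(t(1, -2))))*(-13) + b = 0*(-13) + 121/49 = 0 + 121/49 = 121/49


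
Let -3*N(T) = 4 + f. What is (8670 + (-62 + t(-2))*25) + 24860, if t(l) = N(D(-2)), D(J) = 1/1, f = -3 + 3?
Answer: 95840/3 ≈ 31947.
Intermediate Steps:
f = 0
D(J) = 1
N(T) = -4/3 (N(T) = -(4 + 0)/3 = -1/3*4 = -4/3)
t(l) = -4/3
(8670 + (-62 + t(-2))*25) + 24860 = (8670 + (-62 - 4/3)*25) + 24860 = (8670 - 190/3*25) + 24860 = (8670 - 4750/3) + 24860 = 21260/3 + 24860 = 95840/3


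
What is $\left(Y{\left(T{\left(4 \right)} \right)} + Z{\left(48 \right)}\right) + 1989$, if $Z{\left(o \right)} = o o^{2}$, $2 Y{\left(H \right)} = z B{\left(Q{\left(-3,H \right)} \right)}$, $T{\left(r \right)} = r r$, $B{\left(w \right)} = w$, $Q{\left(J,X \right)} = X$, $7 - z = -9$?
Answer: $112709$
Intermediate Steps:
$z = 16$ ($z = 7 - -9 = 7 + 9 = 16$)
$T{\left(r \right)} = r^{2}$
$Y{\left(H \right)} = 8 H$ ($Y{\left(H \right)} = \frac{16 H}{2} = 8 H$)
$Z{\left(o \right)} = o^{3}$
$\left(Y{\left(T{\left(4 \right)} \right)} + Z{\left(48 \right)}\right) + 1989 = \left(8 \cdot 4^{2} + 48^{3}\right) + 1989 = \left(8 \cdot 16 + 110592\right) + 1989 = \left(128 + 110592\right) + 1989 = 110720 + 1989 = 112709$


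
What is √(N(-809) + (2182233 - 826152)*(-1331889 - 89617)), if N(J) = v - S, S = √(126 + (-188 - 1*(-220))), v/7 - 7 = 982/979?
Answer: √(-1847564937936486571 - 958441*√158)/979 ≈ 1.3884e+6*I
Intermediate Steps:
v = 54845/979 (v = 49 + 7*(982/979) = 49 + 6874/979 = 54845/979 ≈ 56.021)
S = √158 (S = √(126 + (-188 + 220)) = √(126 + 32) = √158 ≈ 12.570)
N(J) = 54845/979 - √158
√(N(-809) + (2182233 - 826152)*(-1331889 - 89617)) = √((54845/979 - √158) + (2182233 - 826152)*(-1331889 - 89617)) = √((54845/979 - √158) + 1356081*(-1421506)) = √((54845/979 - √158) - 1927677277986) = √(-1887196055093449/979 - √158)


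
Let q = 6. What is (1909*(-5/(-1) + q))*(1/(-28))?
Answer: -20999/28 ≈ -749.96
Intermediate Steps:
(1909*(-5/(-1) + q))*(1/(-28)) = (1909*(-5/(-1) + 6))*(1/(-28)) = (1909*(-1*(-5) + 6))*(1*(-1/28)) = (1909*(5 + 6))*(-1/28) = (1909*11)*(-1/28) = 20999*(-1/28) = -20999/28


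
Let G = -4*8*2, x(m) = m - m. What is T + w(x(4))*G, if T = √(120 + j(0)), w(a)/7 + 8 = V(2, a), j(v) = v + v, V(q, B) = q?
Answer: 2688 + 2*√30 ≈ 2699.0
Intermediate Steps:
j(v) = 2*v
x(m) = 0
G = -64 (G = -32*2 = -64)
w(a) = -42 (w(a) = -56 + 7*2 = -56 + 14 = -42)
T = 2*√30 (T = √(120 + 2*0) = √(120 + 0) = √120 = 2*√30 ≈ 10.954)
T + w(x(4))*G = 2*√30 - 42*(-64) = 2*√30 + 2688 = 2688 + 2*√30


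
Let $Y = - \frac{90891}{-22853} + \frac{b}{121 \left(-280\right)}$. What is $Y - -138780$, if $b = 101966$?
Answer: $\frac{53726250998641}{387129820} \approx 1.3878 \cdot 10^{5}$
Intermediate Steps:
$Y = \frac{374579041}{387129820}$ ($Y = - \frac{90891}{-22853} + \frac{101966}{121 \left(-280\right)} = \left(-90891\right) \left(- \frac{1}{22853}\right) + \frac{101966}{-33880} = \frac{90891}{22853} + 101966 \left(- \frac{1}{33880}\right) = \frac{90891}{22853} - \frac{50983}{16940} = \frac{374579041}{387129820} \approx 0.96758$)
$Y - -138780 = \frac{374579041}{387129820} - -138780 = \frac{374579041}{387129820} + 138780 = \frac{53726250998641}{387129820}$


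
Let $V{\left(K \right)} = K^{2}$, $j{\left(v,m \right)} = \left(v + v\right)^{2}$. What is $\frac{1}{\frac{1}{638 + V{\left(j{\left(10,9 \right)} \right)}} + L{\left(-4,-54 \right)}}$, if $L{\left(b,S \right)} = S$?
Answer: $- \frac{160638}{8674451} \approx -0.018519$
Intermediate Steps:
$j{\left(v,m \right)} = 4 v^{2}$ ($j{\left(v,m \right)} = \left(2 v\right)^{2} = 4 v^{2}$)
$\frac{1}{\frac{1}{638 + V{\left(j{\left(10,9 \right)} \right)}} + L{\left(-4,-54 \right)}} = \frac{1}{\frac{1}{638 + \left(4 \cdot 10^{2}\right)^{2}} - 54} = \frac{1}{\frac{1}{638 + \left(4 \cdot 100\right)^{2}} - 54} = \frac{1}{\frac{1}{638 + 400^{2}} - 54} = \frac{1}{\frac{1}{638 + 160000} - 54} = \frac{1}{\frac{1}{160638} - 54} = \frac{1}{- \frac{8674451}{160638}} = - \frac{160638}{8674451}$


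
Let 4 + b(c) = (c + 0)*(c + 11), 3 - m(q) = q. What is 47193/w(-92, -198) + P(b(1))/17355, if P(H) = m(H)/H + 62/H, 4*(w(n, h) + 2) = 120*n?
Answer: -1092019781/63912680 ≈ -17.086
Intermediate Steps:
m(q) = 3 - q
w(n, h) = -2 + 30*n (w(n, h) = -2 + (120*n)/4 = -2 + 30*n)
b(c) = -4 + c*(11 + c) (b(c) = -4 + (c + 0)*(c + 11) = -4 + c*(11 + c))
P(H) = 62/H + (3 - H)/H (P(H) = (3 - H)/H + 62/H = 62/H + (3 - H)/H)
47193/w(-92, -198) + P(b(1))/17355 = 47193/(-2 + 30*(-92)) + ((65 - (-4 + 1² + 11*1))/(-4 + 1² + 11*1))/17355 = 47193/(-2 - 2760) + ((65 - (-4 + 1 + 11))/(-4 + 1 + 11))*(1/17355) = 47193/(-2762) + ((65 - 1*8)/8)*(1/17355) = 47193*(-1/2762) + ((65 - 8)/8)*(1/17355) = -47193/2762 + ((⅛)*57)*(1/17355) = -47193/2762 + (57/8)*(1/17355) = -47193/2762 + 19/46280 = -1092019781/63912680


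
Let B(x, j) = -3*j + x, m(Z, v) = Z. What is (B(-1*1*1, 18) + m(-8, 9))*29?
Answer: -1827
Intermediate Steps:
B(x, j) = x - 3*j
(B(-1*1*1, 18) + m(-8, 9))*29 = ((-1*1*1 - 3*18) - 8)*29 = ((-1*1 - 54) - 8)*29 = ((-1 - 54) - 8)*29 = (-55 - 8)*29 = -63*29 = -1827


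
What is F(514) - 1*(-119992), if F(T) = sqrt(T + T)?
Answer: 119992 + 2*sqrt(257) ≈ 1.2002e+5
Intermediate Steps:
F(T) = sqrt(2)*sqrt(T) (F(T) = sqrt(2*T) = sqrt(2)*sqrt(T))
F(514) - 1*(-119992) = sqrt(2)*sqrt(514) - 1*(-119992) = 2*sqrt(257) + 119992 = 119992 + 2*sqrt(257)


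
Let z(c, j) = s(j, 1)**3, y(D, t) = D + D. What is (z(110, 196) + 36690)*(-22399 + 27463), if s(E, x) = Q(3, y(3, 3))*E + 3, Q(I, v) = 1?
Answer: 40093151496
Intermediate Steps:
y(D, t) = 2*D
s(E, x) = 3 + E (s(E, x) = 1*E + 3 = E + 3 = 3 + E)
z(c, j) = (3 + j)**3
(z(110, 196) + 36690)*(-22399 + 27463) = ((3 + 196)**3 + 36690)*(-22399 + 27463) = (199**3 + 36690)*5064 = (7880599 + 36690)*5064 = 7917289*5064 = 40093151496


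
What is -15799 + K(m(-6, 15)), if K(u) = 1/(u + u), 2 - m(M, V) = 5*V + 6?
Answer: -2496243/158 ≈ -15799.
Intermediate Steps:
m(M, V) = -4 - 5*V (m(M, V) = 2 - (5*V + 6) = 2 - (6 + 5*V) = 2 + (-6 - 5*V) = -4 - 5*V)
K(u) = 1/(2*u)
-15799 + K(m(-6, 15)) = -15799 + 1/(2*(-4 - 5*15)) = -15799 + 1/(2*(-4 - 75)) = -15799 + (½)/(-79) = -15799 + (½)*(-1/79) = -15799 - 1/158 = -2496243/158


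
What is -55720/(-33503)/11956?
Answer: 1990/14305781 ≈ 0.00013910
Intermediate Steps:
-55720/(-33503)/11956 = -55720*(-1/33503)*(1/11956) = (55720/33503)*(1/11956) = 1990/14305781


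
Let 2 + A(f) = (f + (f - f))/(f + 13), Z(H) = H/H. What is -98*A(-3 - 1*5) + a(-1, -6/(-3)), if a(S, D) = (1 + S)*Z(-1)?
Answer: 1764/5 ≈ 352.80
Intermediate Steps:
Z(H) = 1
a(S, D) = 1 + S (a(S, D) = (1 + S)*1 = 1 + S)
A(f) = -2 + f/(13 + f) (A(f) = -2 + (f + (f - f))/(f + 13) = -2 + (f + 0)/(13 + f) = -2 + f/(13 + f))
-98*A(-3 - 1*5) + a(-1, -6/(-3)) = -98*(-26 - (-3 - 1*5))/(13 + (-3 - 1*5)) + (1 - 1) = -98*(-26 - (-3 - 5))/(13 + (-3 - 5)) + 0 = -98*(-26 - 1*(-8))/(13 - 8) + 0 = -98*(-26 + 8)/5 + 0 = -98*(-18)/5 + 0 = -98*(-18/5) + 0 = 1764/5 + 0 = 1764/5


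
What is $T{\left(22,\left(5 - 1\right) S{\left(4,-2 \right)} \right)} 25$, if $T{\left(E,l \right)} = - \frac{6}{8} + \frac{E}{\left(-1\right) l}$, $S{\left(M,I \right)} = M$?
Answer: $- \frac{425}{8} \approx -53.125$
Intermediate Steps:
$T{\left(E,l \right)} = - \frac{3}{4} - \frac{E}{l}$ ($T{\left(E,l \right)} = \left(-6\right) \frac{1}{8} + E \left(- \frac{1}{l}\right) = - \frac{3}{4} - \frac{E}{l}$)
$T{\left(22,\left(5 - 1\right) S{\left(4,-2 \right)} \right)} 25 = \left(- \frac{3}{4} - \frac{22}{\left(5 - 1\right) 4}\right) 25 = \left(- \frac{3}{4} - \frac{22}{4 \cdot 4}\right) 25 = \left(- \frac{3}{4} - \frac{22}{16}\right) 25 = \left(- \frac{3}{4} - 22 \cdot \frac{1}{16}\right) 25 = \left(- \frac{3}{4} - \frac{11}{8}\right) 25 = \left(- \frac{17}{8}\right) 25 = - \frac{425}{8}$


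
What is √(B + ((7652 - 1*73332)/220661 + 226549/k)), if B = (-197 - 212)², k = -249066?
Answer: √56141114306894755192878418/18319717542 ≈ 409.00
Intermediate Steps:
B = 167281 (B = (-409)² = 167281)
√(B + ((7652 - 1*73332)/220661 + 226549/k)) = √(167281 + ((7652 - 1*73332)/220661 + 226549/(-249066))) = √(167281 + ((7652 - 73332)*(1/220661) + 226549*(-1/249066))) = √(167281 + (-65680*1/220661 - 226549/249066)) = √(167281 + (-65680/220661 - 226549/249066)) = √(167281 - 66349183769/54959152626) = √(9193555661246137/54959152626) = √56141114306894755192878418/18319717542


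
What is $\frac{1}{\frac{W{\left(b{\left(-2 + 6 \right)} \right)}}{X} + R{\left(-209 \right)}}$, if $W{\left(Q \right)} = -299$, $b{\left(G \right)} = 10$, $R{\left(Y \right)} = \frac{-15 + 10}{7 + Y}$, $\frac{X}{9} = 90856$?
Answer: $\frac{82588104}{2014061} \approx 41.006$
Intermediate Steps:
$X = 817704$ ($X = 9 \cdot 90856 = 817704$)
$R{\left(Y \right)} = - \frac{5}{7 + Y}$
$\frac{1}{\frac{W{\left(b{\left(-2 + 6 \right)} \right)}}{X} + R{\left(-209 \right)}} = \frac{1}{- \frac{299}{817704} - \frac{5}{7 - 209}} = \frac{1}{\left(-299\right) \frac{1}{817704} - \frac{5}{-202}} = \frac{1}{- \frac{299}{817704} - - \frac{5}{202}} = \frac{1}{- \frac{299}{817704} + \frac{5}{202}} = \frac{1}{\frac{2014061}{82588104}} = \frac{82588104}{2014061}$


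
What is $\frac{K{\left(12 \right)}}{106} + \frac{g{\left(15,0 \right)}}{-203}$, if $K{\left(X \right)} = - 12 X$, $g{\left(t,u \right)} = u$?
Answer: $- \frac{72}{53} \approx -1.3585$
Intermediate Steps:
$\frac{K{\left(12 \right)}}{106} + \frac{g{\left(15,0 \right)}}{-203} = \frac{\left(-12\right) 12}{106} + \frac{0}{-203} = \left(-144\right) \frac{1}{106} + 0 \left(- \frac{1}{203}\right) = - \frac{72}{53} + 0 = - \frac{72}{53}$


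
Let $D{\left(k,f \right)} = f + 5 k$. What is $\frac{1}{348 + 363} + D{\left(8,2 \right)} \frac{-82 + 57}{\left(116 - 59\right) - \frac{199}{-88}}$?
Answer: $- \frac{1876891}{105939} \approx -17.717$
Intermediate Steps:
$\frac{1}{348 + 363} + D{\left(8,2 \right)} \frac{-82 + 57}{\left(116 - 59\right) - \frac{199}{-88}} = \frac{1}{348 + 363} + \left(2 + 5 \cdot 8\right) \frac{-82 + 57}{\left(116 - 59\right) - \frac{199}{-88}} = \frac{1}{711} + \left(2 + 40\right) \left(- \frac{25}{\left(116 - 59\right) - - \frac{199}{88}}\right) = \frac{1}{711} + 42 \left(- \frac{25}{57 + \frac{199}{88}}\right) = \frac{1}{711} + 42 \left(- \frac{25}{\frac{5215}{88}}\right) = \frac{1}{711} + 42 \left(\left(-25\right) \frac{88}{5215}\right) = \frac{1}{711} + 42 \left(- \frac{440}{1043}\right) = \frac{1}{711} - \frac{2640}{149} = - \frac{1876891}{105939}$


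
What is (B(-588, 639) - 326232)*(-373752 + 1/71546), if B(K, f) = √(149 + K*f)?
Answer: 4361796969761556/35773 - 26740460591*I*√375583/71546 ≈ 1.2193e+11 - 2.2905e+8*I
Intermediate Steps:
(B(-588, 639) - 326232)*(-373752 + 1/71546) = (√(149 - 588*639) - 326232)*(-373752 + 1/71546) = (√(149 - 375732) - 326232)*(-373752 + 1/71546) = (√(-375583) - 326232)*(-26740460591/71546) = (I*√375583 - 326232)*(-26740460591/71546) = (-326232 + I*√375583)*(-26740460591/71546) = 4361796969761556/35773 - 26740460591*I*√375583/71546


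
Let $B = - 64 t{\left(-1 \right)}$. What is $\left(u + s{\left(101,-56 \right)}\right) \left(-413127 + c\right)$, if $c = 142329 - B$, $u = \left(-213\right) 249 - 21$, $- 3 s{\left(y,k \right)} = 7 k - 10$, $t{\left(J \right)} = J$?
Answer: $14335100488$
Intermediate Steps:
$s{\left(y,k \right)} = \frac{10}{3} - \frac{7 k}{3}$ ($s{\left(y,k \right)} = - \frac{7 k - 10}{3} = - \frac{-10 + 7 k}{3} = \frac{10}{3} - \frac{7 k}{3}$)
$B = 64$ ($B = \left(-64\right) \left(-1\right) = 64$)
$u = -53058$ ($u = -53037 - 21 = -53058$)
$c = 142265$ ($c = 142329 - 64 = 142265$)
$\left(u + s{\left(101,-56 \right)}\right) \left(-413127 + c\right) = \left(-53058 + \left(\frac{10}{3} - - \frac{392}{3}\right)\right) \left(-413127 + 142265\right) = \left(-53058 + \left(\frac{10}{3} + \frac{392}{3}\right)\right) \left(-270862\right) = \left(-53058 + 134\right) \left(-270862\right) = \left(-52924\right) \left(-270862\right) = 14335100488$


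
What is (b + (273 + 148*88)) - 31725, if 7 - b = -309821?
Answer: 291400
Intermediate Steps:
b = 309828 (b = 7 - 1*(-309821) = 7 + 309821 = 309828)
(b + (273 + 148*88)) - 31725 = (309828 + (273 + 148*88)) - 31725 = (309828 + (273 + 13024)) - 31725 = (309828 + 13297) - 31725 = 323125 - 31725 = 291400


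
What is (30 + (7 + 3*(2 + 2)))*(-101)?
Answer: -4949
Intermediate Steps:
(30 + (7 + 3*(2 + 2)))*(-101) = (30 + (7 + 3*4))*(-101) = (30 + (7 + 12))*(-101) = (30 + 19)*(-101) = 49*(-101) = -4949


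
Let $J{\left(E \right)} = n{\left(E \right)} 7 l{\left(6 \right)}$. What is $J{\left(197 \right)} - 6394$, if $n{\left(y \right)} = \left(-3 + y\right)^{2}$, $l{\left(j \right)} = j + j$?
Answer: $3155030$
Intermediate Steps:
$l{\left(j \right)} = 2 j$
$J{\left(E \right)} = 84 \left(-3 + E\right)^{2}$ ($J{\left(E \right)} = \left(-3 + E\right)^{2} \cdot 7 \cdot 2 \cdot 6 = 7 \left(-3 + E\right)^{2} \cdot 12 = 84 \left(-3 + E\right)^{2}$)
$J{\left(197 \right)} - 6394 = 84 \left(-3 + 197\right)^{2} - 6394 = 84 \cdot 194^{2} - 6394 = 84 \cdot 37636 - 6394 = 3161424 - 6394 = 3155030$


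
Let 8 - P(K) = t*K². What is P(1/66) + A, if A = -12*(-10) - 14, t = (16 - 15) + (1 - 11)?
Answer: 55177/484 ≈ 114.00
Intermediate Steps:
t = -9 (t = 1 - 10 = -9)
P(K) = 8 + 9*K² (P(K) = 8 - (-9)*K² = 8 + 9*K²)
A = 106 (A = 120 - 14 = 106)
P(1/66) + A = (8 + 9*(1/66)²) + 106 = (8 + 9*(1/4356)) + 106 = (8 + 1/484) + 106 = 3873/484 + 106 = 55177/484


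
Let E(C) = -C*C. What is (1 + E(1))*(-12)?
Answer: 0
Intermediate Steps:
E(C) = -C²
(1 + E(1))*(-12) = (1 - 1*1²)*(-12) = (1 - 1*1)*(-12) = (1 - 1)*(-12) = 0*(-12) = 0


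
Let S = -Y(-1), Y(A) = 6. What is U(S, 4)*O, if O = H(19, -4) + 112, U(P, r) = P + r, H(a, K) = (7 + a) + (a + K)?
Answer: -306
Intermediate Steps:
S = -6 (S = -1*6 = -6)
H(a, K) = 7 + K + 2*a (H(a, K) = (7 + a) + (K + a) = 7 + K + 2*a)
O = 153 (O = (7 - 4 + 2*19) + 112 = (7 - 4 + 38) + 112 = 41 + 112 = 153)
U(S, 4)*O = (-6 + 4)*153 = -2*153 = -306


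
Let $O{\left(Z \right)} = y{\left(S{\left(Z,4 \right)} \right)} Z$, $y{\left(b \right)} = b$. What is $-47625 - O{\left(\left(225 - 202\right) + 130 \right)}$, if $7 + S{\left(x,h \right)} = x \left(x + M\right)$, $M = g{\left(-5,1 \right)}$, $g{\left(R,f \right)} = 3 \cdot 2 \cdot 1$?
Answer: $-3768585$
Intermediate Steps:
$g{\left(R,f \right)} = 6$ ($g{\left(R,f \right)} = 6 \cdot 1 = 6$)
$M = 6$
$S{\left(x,h \right)} = -7 + x \left(6 + x\right)$ ($S{\left(x,h \right)} = -7 + x \left(x + 6\right) = -7 + x \left(6 + x\right)$)
$O{\left(Z \right)} = Z \left(-7 + Z^{2} + 6 Z\right)$ ($O{\left(Z \right)} = \left(-7 + Z^{2} + 6 Z\right) Z = Z \left(-7 + Z^{2} + 6 Z\right)$)
$-47625 - O{\left(\left(225 - 202\right) + 130 \right)} = -47625 - \left(\left(225 - 202\right) + 130\right) \left(-7 + \left(\left(225 - 202\right) + 130\right)^{2} + 6 \left(\left(225 - 202\right) + 130\right)\right) = -47625 - \left(23 + 130\right) \left(-7 + \left(23 + 130\right)^{2} + 6 \left(23 + 130\right)\right) = -47625 - 153 \left(-7 + 153^{2} + 6 \cdot 153\right) = -47625 - 153 \left(-7 + 23409 + 918\right) = -47625 - 153 \cdot 24320 = -47625 - 3720960 = -3768585$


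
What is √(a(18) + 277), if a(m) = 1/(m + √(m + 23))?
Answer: √(4987 + 277*√41)/√(18 + √41) ≈ 16.645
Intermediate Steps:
a(m) = 1/(m + √(23 + m))
√(a(18) + 277) = √(1/(18 + √(23 + 18)) + 277) = √(1/(18 + √41) + 277) = √(277 + 1/(18 + √41))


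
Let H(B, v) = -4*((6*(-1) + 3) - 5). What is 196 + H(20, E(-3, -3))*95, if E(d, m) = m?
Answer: 3236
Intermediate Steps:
H(B, v) = 32 (H(B, v) = -4*((-6 + 3) - 5) = -4*(-3 - 5) = -4*(-8) = 32)
196 + H(20, E(-3, -3))*95 = 196 + 32*95 = 196 + 3040 = 3236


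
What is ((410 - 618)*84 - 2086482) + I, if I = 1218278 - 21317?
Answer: -906993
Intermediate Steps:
I = 1196961
((410 - 618)*84 - 2086482) + I = ((410 - 618)*84 - 2086482) + 1196961 = (-208*84 - 2086482) + 1196961 = (-17472 - 2086482) + 1196961 = -2103954 + 1196961 = -906993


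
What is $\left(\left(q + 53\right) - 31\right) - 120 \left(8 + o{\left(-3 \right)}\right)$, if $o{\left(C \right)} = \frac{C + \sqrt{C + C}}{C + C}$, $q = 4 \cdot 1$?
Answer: $-994 + 20 i \sqrt{6} \approx -994.0 + 48.99 i$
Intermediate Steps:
$q = 4$
$o{\left(C \right)} = \frac{C + \sqrt{2} \sqrt{C}}{2 C}$ ($o{\left(C \right)} = \frac{C + \sqrt{2 C}}{2 C} = \left(C + \sqrt{2} \sqrt{C}\right) \frac{1}{2 C} = \frac{C + \sqrt{2} \sqrt{C}}{2 C}$)
$\left(\left(q + 53\right) - 31\right) - 120 \left(8 + o{\left(-3 \right)}\right) = \left(\left(4 + 53\right) - 31\right) - 120 \left(8 + \left(\frac{1}{2} + \frac{\sqrt{2}}{2 i \sqrt{3}}\right)\right) = \left(57 - 31\right) - 120 \left(8 + \left(\frac{1}{2} + \frac{\sqrt{2} \left(- \frac{i \sqrt{3}}{3}\right)}{2}\right)\right) = 26 - 120 \left(8 + \left(\frac{1}{2} - \frac{i \sqrt{6}}{6}\right)\right) = 26 - 120 \left(\frac{17}{2} - \frac{i \sqrt{6}}{6}\right) = 26 - \left(1020 - 20 i \sqrt{6}\right) = -994 + 20 i \sqrt{6}$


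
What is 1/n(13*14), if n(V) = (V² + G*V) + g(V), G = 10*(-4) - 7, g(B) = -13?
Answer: 1/24557 ≈ 4.0722e-5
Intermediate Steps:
G = -47 (G = -40 - 7 = -47)
n(V) = -13 + V² - 47*V (n(V) = (V² - 47*V) - 13 = -13 + V² - 47*V)
1/n(13*14) = 1/(-13 + (13*14)² - 611*14) = 1/(-13 + 182² - 47*182) = 1/(-13 + 33124 - 8554) = 1/24557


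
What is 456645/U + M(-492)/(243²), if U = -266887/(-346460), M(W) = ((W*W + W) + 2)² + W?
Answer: 24917087368477108/15759410463 ≈ 1.5811e+6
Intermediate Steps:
M(W) = W + (2 + W + W²)² (M(W) = ((W² + W) + 2)² + W = ((W + W²) + 2)² + W = (2 + W + W²)² + W = W + (2 + W + W²)²)
U = 266887/346460 (U = -266887*(-1/346460) = 266887/346460 ≈ 0.77033)
456645/U + M(-492)/(243²) = 456645/(266887/346460) + (-492 + (2 - 492 + (-492)²)²)/(243²) = 456645*(346460/266887) + (-492 + (2 - 492 + 242064)²)/59049 = 158209226700/266887 + (-492 + 241574²)*(1/59049) = 158209226700/266887 + (-492 + 58357997476)*(1/59049) = 158209226700/266887 + 58357996984*(1/59049) = 158209226700/266887 + 58357996984/59049 = 24917087368477108/15759410463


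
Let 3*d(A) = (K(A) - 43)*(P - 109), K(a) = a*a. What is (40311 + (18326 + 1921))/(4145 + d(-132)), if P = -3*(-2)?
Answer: -90837/888904 ≈ -0.10219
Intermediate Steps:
K(a) = a²
P = 6
d(A) = 4429/3 - 103*A²/3 (d(A) = ((A² - 43)*(6 - 109))/3 = ((-43 + A²)*(-103))/3 = (4429 - 103*A²)/3 = 4429/3 - 103*A²/3)
(40311 + (18326 + 1921))/(4145 + d(-132)) = (40311 + (18326 + 1921))/(4145 + (4429/3 - 103/3*(-132)²)) = (40311 + 20247)/(4145 + (4429/3 - 103/3*17424)) = 60558/(4145 + (4429/3 - 598224)) = 60558/(4145 - 1790243/3) = 60558/(-1777808/3) = 60558*(-3/1777808) = -90837/888904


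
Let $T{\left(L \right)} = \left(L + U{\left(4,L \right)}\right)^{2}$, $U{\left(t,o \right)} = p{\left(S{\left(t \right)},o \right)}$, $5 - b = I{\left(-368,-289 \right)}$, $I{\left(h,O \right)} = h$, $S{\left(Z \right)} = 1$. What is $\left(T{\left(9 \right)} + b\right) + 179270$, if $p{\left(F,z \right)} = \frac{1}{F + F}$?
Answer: $\frac{718933}{4} \approx 1.7973 \cdot 10^{5}$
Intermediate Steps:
$p{\left(F,z \right)} = \frac{1}{2 F}$
$b = 373$ ($b = 5 - -368 = 5 + 368 = 373$)
$U{\left(t,o \right)} = \frac{1}{2}$ ($U{\left(t,o \right)} = \frac{1}{2 \cdot 1} = \frac{1}{2} \cdot 1 = \frac{1}{2}$)
$T{\left(L \right)} = \left(\frac{1}{2} + L\right)^{2}$ ($T{\left(L \right)} = \left(L + \frac{1}{2}\right)^{2} = \left(\frac{1}{2} + L\right)^{2}$)
$\left(T{\left(9 \right)} + b\right) + 179270 = \left(\frac{\left(1 + 2 \cdot 9\right)^{2}}{4} + 373\right) + 179270 = \left(\frac{\left(1 + 18\right)^{2}}{4} + 373\right) + 179270 = \left(\frac{19^{2}}{4} + 373\right) + 179270 = \left(\frac{1}{4} \cdot 361 + 373\right) + 179270 = \left(\frac{361}{4} + 373\right) + 179270 = \frac{1853}{4} + 179270 = \frac{718933}{4}$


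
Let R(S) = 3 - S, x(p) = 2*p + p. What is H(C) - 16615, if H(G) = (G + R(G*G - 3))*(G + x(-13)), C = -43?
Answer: 138037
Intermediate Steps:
x(p) = 3*p
H(G) = (-39 + G)*(6 + G - G²) (H(G) = (G + (3 - (G*G - 3)))*(G + 3*(-13)) = (G + (3 - (G² - 3)))*(G - 39) = (G + (3 - (-3 + G²)))*(-39 + G) = (G + (3 + (3 - G²)))*(-39 + G) = (G + (6 - G²))*(-39 + G) = (6 + G - G²)*(-39 + G) = (-39 + G)*(6 + G - G²))
H(C) - 16615 = (-234 - 1*(-43)³ - 33*(-43) + 40*(-43)²) - 16615 = (-234 - 1*(-79507) + 1419 + 40*1849) - 16615 = (-234 + 79507 + 1419 + 73960) - 16615 = 154652 - 16615 = 138037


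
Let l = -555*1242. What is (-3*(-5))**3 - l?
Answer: 692685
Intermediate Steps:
l = -689310
(-3*(-5))**3 - l = (-3*(-5))**3 - 1*(-689310) = 15**3 + 689310 = 3375 + 689310 = 692685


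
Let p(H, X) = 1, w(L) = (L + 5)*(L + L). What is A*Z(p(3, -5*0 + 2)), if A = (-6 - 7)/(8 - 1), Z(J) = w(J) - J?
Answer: -143/7 ≈ -20.429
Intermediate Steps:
w(L) = 2*L*(5 + L) (w(L) = (5 + L)*(2*L) = 2*L*(5 + L))
Z(J) = -J + 2*J*(5 + J) (Z(J) = 2*J*(5 + J) - J = -J + 2*J*(5 + J))
A = -13/7 ≈ -1.8571
A*Z(p(3, -5*0 + 2)) = -13*(9 + 2*1)/7 = -13*(9 + 2)/7 = -13*11/7 = -13/7*11 = -143/7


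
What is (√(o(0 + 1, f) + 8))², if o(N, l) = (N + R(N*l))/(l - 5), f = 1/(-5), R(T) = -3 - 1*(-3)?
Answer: 203/26 ≈ 7.8077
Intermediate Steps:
R(T) = 0 (R(T) = -3 + 3 = 0)
f = -⅕ ≈ -0.20000
o(N, l) = N/(-5 + l) (o(N, l) = (N + 0)/(l - 5) = N/(-5 + l))
(√(o(0 + 1, f) + 8))² = (√((0 + 1)/(-5 - ⅕) + 8))² = (√(1/(-26/5) + 8))² = (√(1*(-5/26) + 8))² = (√(-5/26 + 8))² = (√(203/26))² = (√5278/26)² = 203/26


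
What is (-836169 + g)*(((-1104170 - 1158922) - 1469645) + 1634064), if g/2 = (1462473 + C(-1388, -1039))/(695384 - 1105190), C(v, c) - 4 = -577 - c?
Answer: 359576137502202458/204903 ≈ 1.7549e+12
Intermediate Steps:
C(v, c) = -573 - c (C(v, c) = 4 + (-577 - c) = -573 - c)
g = -1462939/204903 (g = 2*((1462473 + (-573 - 1*(-1039)))/(695384 - 1105190)) = 2*((1462473 + (-573 + 1039))/(-409806)) = 2*((1462473 + 466)*(-1/409806)) = 2*(1462939*(-1/409806)) = 2*(-1462939/409806) = -1462939/204903 ≈ -7.1397)
(-836169 + g)*(((-1104170 - 1158922) - 1469645) + 1634064) = (-836169 - 1462939/204903)*(((-1104170 - 1158922) - 1469645) + 1634064) = -171334999546*((-2263092 - 1469645) + 1634064)/204903 = -171334999546*(-3732737 + 1634064)/204903 = -171334999546/204903*(-2098673) = 359576137502202458/204903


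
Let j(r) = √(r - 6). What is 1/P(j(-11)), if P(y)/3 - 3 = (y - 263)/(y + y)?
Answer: 2*√17/(3*(7*√17 + 263*I)) ≈ 0.0011333 - 0.010327*I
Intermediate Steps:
j(r) = √(-6 + r)
P(y) = 9 + 3*(-263 + y)/(2*y) (P(y) = 9 + 3*((y - 263)/(y + y)) = 9 + 3*((-263 + y)/((2*y))) = 9 + 3*((-263 + y)*(1/(2*y))) = 9 + 3*((-263 + y)/(2*y)) = 9 + 3*(-263 + y)/(2*y))
1/P(j(-11)) = 1/(3*(-263 + 7*√(-6 - 11))/(2*(√(-6 - 11)))) = 1/(3*(-263 + 7*√(-17))/(2*(√(-17)))) = 1/(3*(-263 + 7*(I*√17))/(2*((I*√17)))) = 1/(3*(-I*√17/17)*(-263 + 7*I*√17)/2) = 1/(-3*I*√17*(-263 + 7*I*√17)/34) = 2*I*√17/(3*(-263 + 7*I*√17))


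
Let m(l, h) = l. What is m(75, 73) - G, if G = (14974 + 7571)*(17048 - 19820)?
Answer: 62494815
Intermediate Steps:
G = -62494740 (G = 22545*(-2772) = -62494740)
m(75, 73) - G = 75 - 1*(-62494740) = 75 + 62494740 = 62494815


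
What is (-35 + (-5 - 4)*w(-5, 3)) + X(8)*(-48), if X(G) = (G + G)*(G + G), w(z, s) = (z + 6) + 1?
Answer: -12341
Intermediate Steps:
w(z, s) = 7 + z (w(z, s) = (6 + z) + 1 = 7 + z)
X(G) = 4*G² (X(G) = (2*G)*(2*G) = 4*G²)
(-35 + (-5 - 4)*w(-5, 3)) + X(8)*(-48) = (-35 + (-5 - 4)*(7 - 5)) + (4*8²)*(-48) = (-35 - 9*2) + (4*64)*(-48) = (-35 - 18) + 256*(-48) = -53 - 12288 = -12341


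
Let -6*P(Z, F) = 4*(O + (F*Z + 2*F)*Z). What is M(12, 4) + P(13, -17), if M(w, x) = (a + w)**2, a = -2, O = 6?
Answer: 2306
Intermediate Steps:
P(Z, F) = -4 - 2*Z*(2*F + F*Z)/3 (P(Z, F) = -2*(6 + (F*Z + 2*F)*Z)/3 = -2*(6 + (2*F + F*Z)*Z)/3 = -2*(6 + Z*(2*F + F*Z))/3 = -(24 + 4*Z*(2*F + F*Z))/6 = -4 - 2*Z*(2*F + F*Z)/3)
M(w, x) = (-2 + w)**2
M(12, 4) + P(13, -17) = (-2 + 12)**2 + (-4 - 4/3*(-17)*13 - 2/3*(-17)*13**2) = 10**2 + (-4 + 884/3 - 2/3*(-17)*169) = 100 + (-4 + 884/3 + 5746/3) = 100 + 2206 = 2306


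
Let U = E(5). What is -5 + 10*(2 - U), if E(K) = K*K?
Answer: -235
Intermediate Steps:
E(K) = K²
U = 25 (U = 5² = 25)
-5 + 10*(2 - U) = -5 + 10*(2 - 1*25) = -5 + 10*(2 - 25) = -5 + 10*(-23) = -5 - 230 = -235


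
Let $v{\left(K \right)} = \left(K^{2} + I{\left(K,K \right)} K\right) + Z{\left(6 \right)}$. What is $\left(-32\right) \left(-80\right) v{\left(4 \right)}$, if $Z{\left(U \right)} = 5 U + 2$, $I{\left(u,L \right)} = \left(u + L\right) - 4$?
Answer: $163840$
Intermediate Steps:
$I{\left(u,L \right)} = -4 + L + u$ ($I{\left(u,L \right)} = \left(L + u\right) - 4 = -4 + L + u$)
$Z{\left(U \right)} = 2 + 5 U$
$v{\left(K \right)} = 32 + K^{2} + K \left(-4 + 2 K\right)$ ($v{\left(K \right)} = \left(K^{2} + \left(-4 + K + K\right) K\right) + \left(2 + 5 \cdot 6\right) = \left(K^{2} + \left(-4 + 2 K\right) K\right) + \left(2 + 30\right) = \left(K^{2} + K \left(-4 + 2 K\right)\right) + 32 = 32 + K^{2} + K \left(-4 + 2 K\right)$)
$\left(-32\right) \left(-80\right) v{\left(4 \right)} = \left(-32\right) \left(-80\right) \left(32 - 16 + 3 \cdot 4^{2}\right) = 2560 \left(32 - 16 + 3 \cdot 16\right) = 2560 \left(32 - 16 + 48\right) = 2560 \cdot 64 = 163840$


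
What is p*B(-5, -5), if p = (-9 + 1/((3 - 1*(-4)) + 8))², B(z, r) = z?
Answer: -17956/45 ≈ -399.02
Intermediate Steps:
p = 17956/225 (p = (-9 + 1/((3 + 4) + 8))² = (-9 + 1/(7 + 8))² = (-9 + 1/15)² = (-134/15)² = 17956/225 ≈ 79.804)
p*B(-5, -5) = (17956/225)*(-5) = -17956/45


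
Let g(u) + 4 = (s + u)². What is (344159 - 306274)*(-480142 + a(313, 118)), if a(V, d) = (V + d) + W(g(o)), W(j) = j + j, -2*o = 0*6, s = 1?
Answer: -18174078545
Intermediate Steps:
o = 0 (o = -0*6 = -½*0 = 0)
g(u) = -4 + (1 + u)²
W(j) = 2*j
a(V, d) = -6 + V + d (a(V, d) = (V + d) + 2*(-4 + (1 + 0)²) = (V + d) + 2*(-4 + 1²) = (V + d) + 2*(-4 + 1) = (V + d) + 2*(-3) = (V + d) - 6 = -6 + V + d)
(344159 - 306274)*(-480142 + a(313, 118)) = (344159 - 306274)*(-480142 + (-6 + 313 + 118)) = 37885*(-480142 + 425) = 37885*(-479717) = -18174078545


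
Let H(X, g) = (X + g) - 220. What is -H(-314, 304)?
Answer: 230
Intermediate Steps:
H(X, g) = -220 + X + g
-H(-314, 304) = -(-220 - 314 + 304) = -1*(-230) = 230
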